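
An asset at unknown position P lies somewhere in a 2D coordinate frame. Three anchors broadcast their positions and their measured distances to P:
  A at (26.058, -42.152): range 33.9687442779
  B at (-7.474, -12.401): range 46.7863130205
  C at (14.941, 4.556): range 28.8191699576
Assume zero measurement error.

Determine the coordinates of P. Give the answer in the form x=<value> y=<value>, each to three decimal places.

eq1: (x − 26.058)² + (y + 42.152)² = 33.9687442779²
eq2: (x + 7.474)² + (y + 12.401)² = 46.7863130205²
eq3: (x − 14.941)² + (y − 4.556)² = 28.8191699576²
eq3−eq1, eq3−eq2 (x²,y² cancel):
  22.234·x − 93.416·y = 1888.488820
  -44.830·x − 33.914·y = -1392.759669
det = 22.234·-33.914 − -93.416·-44.830 = -4941.883156
x = (1888.488820·-33.914 − -93.416·-1392.759669) / -4941.883156 = 39.287098
y = (22.234·-1392.759669 − 1888.488820·-44.830) / -4941.883156 = -10.865157

x=39.287 y=-10.865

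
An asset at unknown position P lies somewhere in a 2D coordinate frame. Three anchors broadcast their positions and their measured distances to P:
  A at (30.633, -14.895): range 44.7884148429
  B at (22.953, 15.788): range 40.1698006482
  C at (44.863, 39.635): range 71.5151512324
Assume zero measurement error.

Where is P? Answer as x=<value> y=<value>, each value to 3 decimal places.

x=-12.549 y=-3.007

eq1: (x − 30.633)² + (y + 14.895)² = 44.7884148429²
eq2: (x − 22.953)² + (y − 15.788)² = 40.1698006482²
eq3: (x − 44.863)² + (y − 39.635)² = 71.5151512324²
eq1−eq3, eq1−eq2 (x²,y² cancel):
  28.460·x + 109.060·y = -685.034472
  -15.360·x + 61.366·y = 8.248659
det = 28.460·61.366 − 109.060·-15.360 = 3421.637960
x = (-685.034472·61.366 − 109.060·8.248659) / 3421.637960 = -12.548792
y = (28.460·8.248659 − -685.034472·-15.360) / 3421.637960 = -3.006564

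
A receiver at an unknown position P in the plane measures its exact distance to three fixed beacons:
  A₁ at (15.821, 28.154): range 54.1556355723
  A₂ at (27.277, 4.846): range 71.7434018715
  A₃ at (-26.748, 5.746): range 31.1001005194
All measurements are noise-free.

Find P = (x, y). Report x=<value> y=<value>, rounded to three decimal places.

eq1: (x − 15.821)² + (y − 28.154)² = 54.1556355723²
eq2: (x − 27.277)² + (y − 4.846)² = 71.7434018715²
eq3: (x + 26.748)² + (y − 5.746)² = 31.1001005194²
eq2−eq3, eq2−eq1 (x²,y² cancel):
  -108.050·x + 1.800·y = 4160.853035
  -22.912·x + 46.616·y = 2489.716160
det = -108.050·46.616 − 1.800·-22.912 = -4995.617200
x = (4160.853035·46.616 − 1.800·2489.716160) / -4995.617200 = -37.929415
y = (-108.050·2489.716160 − 4160.853035·-22.912) / -4995.617200 = 34.766548

x=-37.929 y=34.767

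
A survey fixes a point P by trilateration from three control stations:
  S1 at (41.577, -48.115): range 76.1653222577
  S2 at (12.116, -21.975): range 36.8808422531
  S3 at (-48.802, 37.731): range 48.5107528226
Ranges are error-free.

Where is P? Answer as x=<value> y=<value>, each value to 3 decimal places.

x=-12.802 y=5.215

eq1: (x − 41.577)² + (y + 48.115)² = 76.1653222577²
eq2: (x − 12.116)² + (y + 21.975)² = 36.8808422531²
eq3: (x + 48.802)² + (y − 37.731)² = 48.5107528226²
eq3−eq1, eq3−eq2 (x²,y² cancel):
  180.758·x − 171.692·y = -3209.426586
  121.836·x − 119.412·y = -2182.468870
det = 180.758·-119.412 − -171.692·121.836 = -666.407784
x = (-3209.426586·-119.412 − -171.692·-2182.468870) / -666.407784 = -12.802375
y = (180.758·-2182.468870 − -3209.426586·121.836) / -666.407784 = 5.214541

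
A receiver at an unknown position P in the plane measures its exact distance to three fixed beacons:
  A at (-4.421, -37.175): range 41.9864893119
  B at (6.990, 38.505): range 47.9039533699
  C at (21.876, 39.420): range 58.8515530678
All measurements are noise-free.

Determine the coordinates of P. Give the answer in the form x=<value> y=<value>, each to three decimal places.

eq1: (x + 4.421)² + (y + 37.175)² = 41.9864893119²
eq2: (x − 6.990)² + (y − 38.505)² = 47.9039533699²
eq3: (x − 21.876)² + (y − 39.420)² = 58.8515530678²
eq1−eq3, eq1−eq2 (x²,y² cancel):
  52.594·x + 153.190·y = -1069.670104
  22.822·x + 151.360·y = -401.954205
det = 52.594·151.360 − 153.190·22.822 = 4464.525660
x = (-1069.670104·151.360 − 153.190·-401.954205) / 4464.525660 = -22.472690
y = (52.594·-401.954205 − -1069.670104·22.822) / 4464.525660 = 0.732806

x=-22.473 y=0.733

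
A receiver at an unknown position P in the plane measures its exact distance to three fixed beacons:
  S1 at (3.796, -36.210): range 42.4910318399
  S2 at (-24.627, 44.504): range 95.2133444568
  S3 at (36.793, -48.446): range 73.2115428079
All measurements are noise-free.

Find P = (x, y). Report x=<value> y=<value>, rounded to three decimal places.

x=-36.403 y=-49.978

eq1: (x − 3.796)² + (y + 36.210)² = 42.4910318399²
eq2: (x + 24.627)² + (y − 44.504)² = 95.2133444568²
eq3: (x − 36.793)² + (y + 48.446)² = 73.2115428079²
eq3−eq2, eq3−eq1 (x²,y² cancel):
  -122.840·x + 185.900·y = -4819.295582
  -65.994·x + 24.472·y = 1179.276164
det = -122.840·24.472 − 185.900·-65.994 = 9262.144120
x = (-4819.295582·24.472 − 185.900·1179.276164) / 9262.144120 = -36.402504
y = (-122.840·1179.276164 − -4819.295582·-65.994) / 9262.144120 = -49.978371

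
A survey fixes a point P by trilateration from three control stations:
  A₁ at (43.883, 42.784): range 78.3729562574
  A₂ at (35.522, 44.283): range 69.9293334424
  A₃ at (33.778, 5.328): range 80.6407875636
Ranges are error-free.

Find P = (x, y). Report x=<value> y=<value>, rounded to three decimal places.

eq1: (x − 43.883)² + (y − 42.784)² = 78.3729562574²
eq2: (x − 35.522)² + (y − 44.283)² = 69.9293334424²
eq3: (x − 33.778)² + (y − 5.328)² = 80.6407875636²
eq3−eq2, eq3−eq1 (x²,y² cancel):
  3.488·x + 77.910·y = 3666.280648
  20.210·x + 74.912·y = 2947.463823
det = 3.488·74.912 − 77.910·20.210 = -1313.268044
x = (3666.280648·74.912 − 77.910·2947.463823) / -1313.268044 = -34.274427
y = (3.488·2947.463823 − 3666.280648·20.210) / -1313.268044 = 48.592348

x=-34.274 y=48.592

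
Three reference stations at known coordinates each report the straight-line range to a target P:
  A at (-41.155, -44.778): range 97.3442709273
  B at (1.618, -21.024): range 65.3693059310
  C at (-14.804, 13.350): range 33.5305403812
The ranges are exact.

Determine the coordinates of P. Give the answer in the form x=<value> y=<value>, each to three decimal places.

eq1: (x + 41.155)² + (y + 44.778)² = 97.3442709273²
eq2: (x − 1.618)² + (y + 21.024)² = 65.3693059310²
eq3: (x + 14.804)² + (y − 13.350)² = 33.5305403812²
eq1−eq2, eq1−eq3 (x²,y² cancel):
  85.546·x + 47.508·y = 1948.584115
  52.702·x + 116.256·y = 5050.187551
det = 85.546·116.256 − 47.508·52.702 = 7441.469160
x = (1948.584115·116.256 − 47.508·5050.187551) / 7441.469160 = -1.799338
y = (85.546·5050.187551 − 1948.584115·52.702) / 7441.469160 = 44.255920

x=-1.799 y=44.256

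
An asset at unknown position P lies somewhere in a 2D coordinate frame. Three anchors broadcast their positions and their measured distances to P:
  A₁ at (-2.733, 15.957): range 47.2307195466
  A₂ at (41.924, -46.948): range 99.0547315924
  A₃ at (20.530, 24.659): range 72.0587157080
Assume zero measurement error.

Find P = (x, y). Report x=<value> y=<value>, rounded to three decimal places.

x=-46.385 y=-2.078

eq1: (x + 2.733)² + (y − 15.957)² = 47.2307195466²
eq2: (x − 41.924)² + (y + 46.948)² = 99.0547315924²
eq3: (x − 20.530)² + (y − 24.659)² = 72.0587157080²
eq3−eq1, eq3−eq2 (x²,y² cancel):
  -46.526·x − 17.404·y = 2194.265598
  42.788·x − 143.214·y = -1687.192042
det = -46.526·-143.214 − -17.404·42.788 = 7407.856916
x = (2194.265598·-143.214 − -17.404·-1687.192042) / 7407.856916 = -46.385000
y = (-46.526·-1687.192042 − 2194.265598·42.788) / 7407.856916 = -2.077516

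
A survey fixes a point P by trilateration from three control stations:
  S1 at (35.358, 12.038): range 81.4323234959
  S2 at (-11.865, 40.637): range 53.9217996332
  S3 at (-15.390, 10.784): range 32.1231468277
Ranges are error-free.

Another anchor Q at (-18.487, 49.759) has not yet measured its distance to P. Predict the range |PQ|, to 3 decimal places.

58.103

eq1: (x − 35.358)² + (y − 12.038)² = 81.4323234959²
eq2: (x + 11.865)² + (y − 40.637)² = 53.9217996332²
eq3: (x + 15.390)² + (y − 10.784)² = 32.1231468277²
eq3−eq1, eq3−eq2 (x²,y² cancel):
  101.496·x + 2.508·y = -4557.371896
  7.050·x + 59.706·y = -436.666676
det = 101.496·59.706 − 2.508·7.050 = 6042.238776
x = (-4557.371896·59.706 − 2.508·-436.666676) / 6042.238776 = -44.852131
y = (101.496·-436.666676 − -4557.371896·7.050) / 6042.238776 = -2.017538
|P − Q| = √((-44.852131 − -18.487)² + (-2.017538 − 49.759)²) = 58.102754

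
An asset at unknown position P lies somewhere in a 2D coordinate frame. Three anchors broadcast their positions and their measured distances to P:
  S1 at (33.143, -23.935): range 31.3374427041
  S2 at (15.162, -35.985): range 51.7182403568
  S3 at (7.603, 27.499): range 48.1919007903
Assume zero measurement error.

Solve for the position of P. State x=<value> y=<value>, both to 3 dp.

x=49.118 y=3.025

eq1: (x − 33.143)² + (y + 23.935)² = 31.3374427041²
eq2: (x − 15.162)² + (y + 35.985)² = 51.7182403568²
eq3: (x − 7.603)² + (y − 27.499)² = 48.1919007903²
eq2−eq3, eq2−eq1 (x²,y² cancel):
  -15.118·x + 126.968·y = -358.488775
  35.962·x + 24.100·y = 1839.277275
det = -15.118·24.100 − 126.968·35.962 = -4930.367016
x = (-358.488775·24.100 − 126.968·1839.277275) / -4930.367016 = 49.117832
y = (-15.118·1839.277275 − -358.488775·35.962) / -4930.367016 = 3.024972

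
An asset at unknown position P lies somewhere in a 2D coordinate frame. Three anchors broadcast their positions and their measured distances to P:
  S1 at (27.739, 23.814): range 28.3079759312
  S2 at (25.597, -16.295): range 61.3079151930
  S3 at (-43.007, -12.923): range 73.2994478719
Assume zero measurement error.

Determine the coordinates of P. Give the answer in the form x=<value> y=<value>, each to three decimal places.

x=5.829 y=41.738

eq1: (x − 27.739)² + (y − 23.814)² = 28.3079759312²
eq2: (x − 25.597)² + (y + 16.295)² = 61.3079151930²
eq3: (x + 43.007)² + (y + 12.923)² = 73.2994478719²
eq2−eq3, eq2−eq1 (x²,y² cancel):
  -137.208·x + 6.744·y = -518.276049
  4.284·x + 80.218·y = 3373.144247
det = -137.208·80.218 − 6.744·4.284 = -11035.442640
x = (-518.276049·80.218 − 6.744·3373.144247) / -11035.442640 = 5.828815
y = (-137.208·3373.144247 − -518.276049·4.284) / -11035.442640 = 41.738433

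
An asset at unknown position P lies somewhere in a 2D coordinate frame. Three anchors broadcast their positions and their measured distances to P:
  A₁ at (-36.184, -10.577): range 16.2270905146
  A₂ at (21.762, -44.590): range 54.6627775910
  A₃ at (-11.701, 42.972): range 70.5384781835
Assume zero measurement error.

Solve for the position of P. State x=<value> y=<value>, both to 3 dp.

x=-29.389 y=-25.313

eq1: (x + 36.184)² + (y + 10.577)² = 16.2270905146²
eq2: (x − 21.762)² + (y + 44.590)² = 54.6627775910²
eq3: (x + 11.701)² + (y − 42.972)² = 70.5384781835²
eq3−eq1, eq3−eq2 (x²,y² cancel):
  -48.966·x − 107.098·y = 4150.007038
  66.926·x − 175.124·y = 2466.004209
det = -48.966·-175.124 − -107.098·66.926 = 15742.762532
x = (4150.007038·-175.124 − -107.098·2466.004209) / 15742.762532 = -29.388852
y = (-48.966·2466.004209 − 4150.007038·66.926) / 15742.762532 = -25.312821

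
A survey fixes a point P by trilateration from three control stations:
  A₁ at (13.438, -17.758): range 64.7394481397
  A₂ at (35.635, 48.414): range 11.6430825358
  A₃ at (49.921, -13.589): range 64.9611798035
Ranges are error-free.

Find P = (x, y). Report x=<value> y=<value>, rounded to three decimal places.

x=24.229 y=46.076

eq1: (x − 13.438)² + (y + 17.758)² = 64.7394481397²
eq2: (x − 35.635)² + (y − 48.414)² = 11.6430825358²
eq3: (x − 49.921)² + (y + 13.589)² = 64.9611798035²
eq2−eq1, eq2−eq3 (x²,y² cancel):
  -44.394·x − 132.344·y = -7173.476987
  28.572·x − 124.006·y = -5021.394970
det = -44.394·-124.006 − -132.344·28.572 = 9286.455132
x = (-7173.476987·-124.006 − -132.344·-5021.394970) / 9286.455132 = 24.229126
y = (-44.394·-5021.394970 − -7173.476987·28.572) / 9286.455132 = 46.075751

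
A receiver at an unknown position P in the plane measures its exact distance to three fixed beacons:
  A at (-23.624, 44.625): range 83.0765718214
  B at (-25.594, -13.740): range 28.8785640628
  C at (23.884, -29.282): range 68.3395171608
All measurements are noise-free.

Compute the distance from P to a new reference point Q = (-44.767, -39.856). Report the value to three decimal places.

eq1: (x + 23.624)² + (y − 44.625)² = 83.0765718214²
eq2: (x + 25.594)² + (y + 13.740)² = 28.8785640628²
eq3: (x − 23.884)² + (y + 29.282)² = 68.3395171608²
eq2−eq1, eq2−eq3 (x²,y² cancel):
  3.940·x + 116.730·y = -4362.101758
  98.956·x − 31.084·y = -3252.277599
det = 3.940·-31.084 − 116.730·98.956 = -11673.604840
x = (-4362.101758·-31.084 − 116.730·-3252.277599) / -11673.604840 = -44.136318
y = (3.940·-3252.277599 − -4362.101758·98.956) / -11673.604840 = -35.879420
|P − Q| = √((-44.136318 − -44.767)² + (-35.879420 − -39.856)²) = 4.026282

4.026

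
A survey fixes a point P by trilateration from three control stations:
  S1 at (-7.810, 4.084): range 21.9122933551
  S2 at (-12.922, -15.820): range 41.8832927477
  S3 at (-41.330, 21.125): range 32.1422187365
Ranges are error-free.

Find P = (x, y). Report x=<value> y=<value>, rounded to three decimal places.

x=-9.549 y=25.927

eq1: (x + 7.810)² + (y − 4.084)² = 21.9122933551²
eq2: (x + 12.922)² + (y + 15.820)² = 41.8832927477²
eq3: (x + 41.330)² + (y − 21.125)² = 32.1422187365²
eq2−eq3, eq2−eq1 (x²,y² cancel):
  -56.816·x + 73.890·y = 2458.272027
  10.224·x + 39.808·y = 934.486283
det = -56.816·39.808 − 73.890·10.224 = -3017.182688
x = (2458.272027·39.808 − 73.890·934.486283) / -3017.182688 = -9.548544
y = (-56.816·934.486283 − 2458.272027·10.224) / -3017.182688 = 25.927216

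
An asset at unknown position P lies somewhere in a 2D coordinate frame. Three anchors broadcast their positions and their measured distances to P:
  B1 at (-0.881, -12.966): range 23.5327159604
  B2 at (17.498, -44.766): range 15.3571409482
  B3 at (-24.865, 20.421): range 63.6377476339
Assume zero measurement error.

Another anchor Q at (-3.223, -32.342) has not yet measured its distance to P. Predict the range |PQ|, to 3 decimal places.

8.968

eq1: (x + 0.881)² + (y + 12.966)² = 23.5327159604²
eq2: (x − 17.498)² + (y + 44.766)² = 15.3571409482²
eq3: (x + 24.865)² + (y − 20.421)² = 63.6377476339²
eq1−eq2, eq1−eq3 (x²,y² cancel):
  36.758·x − 63.600·y = 2459.228385
  -47.968·x + 66.774·y = -2629.582054
det = 36.758·66.774 − -63.600·-47.968 = -596.286108
x = (2459.228385·66.774 − -63.600·-2629.582054) / -596.286108 = 5.079613
y = (36.758·-2629.582054 − 2459.228385·-47.968) / -596.286108 = -35.731320
|P − Q| = √((5.079613 − -3.223)² + (-35.731320 − -32.342)²) = 8.967768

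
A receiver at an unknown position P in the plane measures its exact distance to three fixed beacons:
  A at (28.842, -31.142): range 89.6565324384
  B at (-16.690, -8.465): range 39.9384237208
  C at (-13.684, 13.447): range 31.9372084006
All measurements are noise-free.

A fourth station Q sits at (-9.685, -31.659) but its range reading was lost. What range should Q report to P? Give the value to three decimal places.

eq1: (x − 28.842)² + (y + 31.142)² = 89.6565324384²
eq2: (x + 16.690)² + (y + 8.465)² = 39.9384237208²
eq3: (x + 13.684)² + (y − 13.447)² = 31.9372084006²
eq1−eq2, eq1−eq3 (x²,y² cancel):
  -91.064·x + 45.354·y = 4991.743317
  -85.052·x + 89.178·y = 5584.697065
det = -91.064·89.178 − 45.354·-85.052 = -4263.456984
x = (4991.743317·89.178 − 45.354·5584.697065) / -4263.456984 = -45.002292
y = (-91.064·5584.697065 − 4991.743317·-85.052) / -4263.456984 = 19.703987
|P − Q| = √((-45.002292 − -9.685)² + (19.703987 − -31.659)²) = 62.333518

62.334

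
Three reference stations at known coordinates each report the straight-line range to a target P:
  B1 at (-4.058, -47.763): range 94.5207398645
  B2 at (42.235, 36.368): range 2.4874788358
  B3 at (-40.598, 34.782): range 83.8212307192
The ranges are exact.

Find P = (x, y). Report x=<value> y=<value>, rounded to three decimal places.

eq1: (x + 4.058)² + (y + 47.763)² = 94.5207398645²
eq2: (x − 42.235)² + (y − 36.368)² = 2.4874788358²
eq3: (x + 40.598)² + (y − 34.782)² = 83.8212307192²
eq2−eq1, eq2−eq3 (x²,y² cancel):
  -92.586·x − 168.262·y = -9736.637830
  -165.666·x − 3.172·y = -7268.252689
det = -92.586·-3.172 − -168.262·-165.666 = -27581.609700
x = (-9736.637830·-3.172 − -168.262·-7268.252689) / -27581.609700 = 43.220324
y = (-92.586·-7268.252689 − -9736.637830·-165.666) / -27581.609700 = 34.083993

x=43.220 y=34.084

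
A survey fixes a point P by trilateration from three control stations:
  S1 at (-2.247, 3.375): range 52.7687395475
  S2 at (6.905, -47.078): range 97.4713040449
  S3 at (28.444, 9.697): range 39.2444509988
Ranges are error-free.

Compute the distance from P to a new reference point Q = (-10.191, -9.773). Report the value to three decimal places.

eq1: (x + 2.247)² + (y − 3.375)² = 52.7687395475²
eq2: (x − 6.905)² + (y + 47.078)² = 97.4713040449²
eq3: (x − 28.444)² + (y − 9.697)² = 39.2444509988²
eq3−eq2, eq3−eq1 (x²,y² cancel):
  -43.078·x − 113.550·y = -6599.604014
  -61.382·x − 12.644·y = -2131.066250
det = -43.078·-12.644 − -113.550·-61.382 = -6425.247868
x = (-6599.604014·-12.644 − -113.550·-2131.066250) / -6425.247868 = 24.674096
y = (-43.078·-2131.066250 − -6599.604014·-61.382) / -6425.247868 = 48.759959
|P − Q| = √((24.674096 − -10.191)² + (48.759959 − -9.773)²) = 68.129892

68.130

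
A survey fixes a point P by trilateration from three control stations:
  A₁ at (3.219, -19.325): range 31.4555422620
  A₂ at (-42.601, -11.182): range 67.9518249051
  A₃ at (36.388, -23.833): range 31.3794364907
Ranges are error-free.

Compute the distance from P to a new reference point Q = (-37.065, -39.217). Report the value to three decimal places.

74.809

eq1: (x − 3.219)² + (y + 19.325)² = 31.4555422620²
eq2: (x + 42.601)² + (y + 11.182)² = 67.9518249051²
eq3: (x − 36.388)² + (y + 23.833)² = 31.3794364907²
eq1−eq3, eq1−eq2 (x²,y² cancel):
  66.338·x − 9.016·y = 1513.062952
  -91.640·x + 16.286·y = -2071.934630
det = 66.338·16.286 − -9.016·-91.640 = 254.154428
x = (1513.062952·16.286 − -9.016·-2071.934630) / 254.154428 = 23.454955
y = (66.338·-2071.934630 − 1513.062952·-91.640) / 254.154428 = 4.757302
|P − Q| = √((23.454955 − -37.065)² + (4.757302 − -39.217)²) = 74.809118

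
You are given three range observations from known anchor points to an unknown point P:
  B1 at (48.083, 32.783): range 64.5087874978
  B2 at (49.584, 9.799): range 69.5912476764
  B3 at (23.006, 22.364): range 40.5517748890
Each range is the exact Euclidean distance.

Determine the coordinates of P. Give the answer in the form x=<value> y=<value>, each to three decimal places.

x=-16.419 y=31.856

eq1: (x − 48.083)² + (y − 32.783)² = 64.5087874978²
eq2: (x − 49.584)² + (y − 9.799)² = 69.5912476764²
eq3: (x − 23.006)² + (y − 22.364)² = 40.5517748890²
eq2−eq1, eq2−eq3 (x²,y² cancel):
  -3.002·x + 45.968·y = 1513.664610
  -53.156·x + 25.130·y = 1673.326382
det = -3.002·25.130 − 45.968·-53.156 = 2368.034748
x = (1513.664610·25.130 − 45.968·1673.326382) / 2368.034748 = -16.419132
y = (-3.002·1673.326382 − 1513.664610·-53.156) / 2368.034748 = 31.856387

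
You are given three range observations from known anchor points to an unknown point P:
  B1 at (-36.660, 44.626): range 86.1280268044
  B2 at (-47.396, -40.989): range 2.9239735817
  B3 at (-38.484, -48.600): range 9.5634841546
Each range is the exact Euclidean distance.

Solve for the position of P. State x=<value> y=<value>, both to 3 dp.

eq1: (x + 36.660)² + (y − 44.626)² = 86.1280268044²
eq2: (x + 47.396)² + (y + 40.989)² = 2.9239735817²
eq3: (x + 38.484)² + (y + 48.600)² = 9.5634841546²
eq2−eq1, eq2−eq3 (x²,y² cancel):
  21.472·x + 171.230·y = -8000.530841
  17.824·x − 15.222·y = -166.411289
det = 21.472·-15.222 − 171.230·17.824 = -3378.850304
x = (-8000.530841·-15.222 − 171.230·-166.411289) / -3378.850304 = -44.476278
y = (21.472·-166.411289 − -8000.530841·17.824) / -3378.850304 = -41.146623

x=-44.476 y=-41.147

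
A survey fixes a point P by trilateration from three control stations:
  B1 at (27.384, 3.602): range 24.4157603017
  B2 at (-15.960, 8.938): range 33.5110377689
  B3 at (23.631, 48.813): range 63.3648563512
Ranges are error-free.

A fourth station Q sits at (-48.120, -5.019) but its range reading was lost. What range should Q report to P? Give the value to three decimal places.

58.087

eq1: (x − 27.384)² + (y − 3.602)² = 24.4157603017²
eq2: (x + 15.960)² + (y − 8.938)² = 33.5110377689²
eq3: (x − 23.631)² + (y − 48.813)² = 63.3648563512²
eq3−eq1, eq3−eq2 (x²,y² cancel):
  7.506·x − 90.422·y = 1240.700399
  -79.182·x − 79.750·y = 285.591682
det = 7.506·-79.750 − -90.422·-79.182 = -7758.398304
x = (1240.700399·-79.750 − -90.422·285.591682) / -7758.398304 = 9.424895
y = (7.506·285.591682 − 1240.700399·-79.182) / -7758.398304 = -12.938855
|P − Q| = √((9.424895 − -48.120)² + (-12.938855 − -5.019)²) = 58.087339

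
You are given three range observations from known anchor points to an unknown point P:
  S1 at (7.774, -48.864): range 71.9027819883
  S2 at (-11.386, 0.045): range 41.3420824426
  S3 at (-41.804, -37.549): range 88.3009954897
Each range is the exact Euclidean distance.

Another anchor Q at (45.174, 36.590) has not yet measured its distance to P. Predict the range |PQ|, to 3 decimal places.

eq1: (x − 7.774)² + (y + 48.864)² = 71.9027819883²
eq2: (x + 11.386)² + (y − 0.045)² = 41.3420824426²
eq3: (x + 41.804)² + (y + 37.549)² = 88.3009954897²
eq1−eq3, eq1−eq2 (x²,y² cancel):
  -99.156·x + 22.630·y = -1917.679502
  -38.320·x + 97.818·y = 1142.359726
det = -99.156·97.818 − 22.630·-38.320 = -8832.060008
x = (-1917.679502·97.818 − 22.630·1142.359726) / -8832.060008 = 24.165956
y = (-99.156·1142.359726 − -1917.679502·-38.320) / -8832.060008 = 21.145384
|P − Q| = √((24.165956 − 45.174)² + (21.145384 − 36.590)²) = 26.074395

26.074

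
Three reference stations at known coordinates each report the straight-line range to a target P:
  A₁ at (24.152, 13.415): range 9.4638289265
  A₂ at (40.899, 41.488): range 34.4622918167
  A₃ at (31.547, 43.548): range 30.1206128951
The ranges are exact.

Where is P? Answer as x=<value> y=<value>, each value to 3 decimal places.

eq1: (x − 24.152)² + (y − 13.415)² = 9.4638289265²
eq2: (x − 40.899)² + (y − 41.488)² = 34.4622918167²
eq3: (x − 31.547)² + (y − 43.548)² = 30.1206128951²
eq1−eq3, eq1−eq2 (x²,y² cancel):
  14.790·x + 60.266·y = 1310.672921
  33.494·x + 56.146·y = 1532.615517
det = 14.790·56.146 − 60.266·33.494 = -1188.150064
x = (1310.672921·56.146 − 60.266·1532.615517) / -1188.150064 = 15.802351
y = (14.790·1532.615517 − 1310.672921·33.494) / -1188.150064 = 17.870045

x=15.802 y=17.870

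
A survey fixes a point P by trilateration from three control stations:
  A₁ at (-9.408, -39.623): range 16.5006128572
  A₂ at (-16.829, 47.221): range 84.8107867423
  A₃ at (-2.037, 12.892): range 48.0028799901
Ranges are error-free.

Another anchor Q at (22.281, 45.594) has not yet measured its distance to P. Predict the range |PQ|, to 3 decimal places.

eq1: (x + 9.408)² + (y + 39.623)² = 16.5006128572²
eq2: (x + 16.829)² + (y − 47.221)² = 84.8107867423²
eq3: (x + 2.037)² + (y − 12.892)² = 48.0028799901²
eq1−eq3, eq1−eq2 (x²,y² cancel):
  14.742·x + 105.030·y = -3520.145823
  -14.842·x + 173.688·y = -6066.053834
det = 14.742·173.688 − 105.030·-14.842 = 4119.363756
x = (-3520.145823·173.688 − 105.030·-6066.053834) / 4119.363756 = 6.241388
y = (14.742·-6066.053834 − -3520.145823·-14.842) / 4119.363756 = -34.391663
|P − Q| = √((6.241388 − 22.281)² + (-34.391663 − 45.594)²) = 81.578033

81.578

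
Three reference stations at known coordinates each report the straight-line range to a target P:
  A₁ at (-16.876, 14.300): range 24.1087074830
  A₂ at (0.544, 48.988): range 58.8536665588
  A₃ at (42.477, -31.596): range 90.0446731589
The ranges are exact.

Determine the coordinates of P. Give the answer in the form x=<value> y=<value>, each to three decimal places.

x=-39.436 y=5.798

eq1: (x + 16.876)² + (y − 14.300)² = 24.1087074830²
eq2: (x − 0.544)² + (y − 48.988)² = 58.8536665588²
eq3: (x − 42.477)² + (y + 31.596)² = 90.0446731589²
eq3−eq2, eq3−eq1 (x²,y² cancel):
  -83.866·x + 161.168·y = 4241.806432
  -118.706·x + 91.792·y = 5213.500019
det = -83.866·91.792 − 161.168·-118.706 = 11433.380736
x = (4241.806432·91.792 − 161.168·5213.500019) / 11433.380736 = -39.435884
y = (-83.866·5213.500019 − 4241.806432·-118.706) / 11433.380736 = 5.798152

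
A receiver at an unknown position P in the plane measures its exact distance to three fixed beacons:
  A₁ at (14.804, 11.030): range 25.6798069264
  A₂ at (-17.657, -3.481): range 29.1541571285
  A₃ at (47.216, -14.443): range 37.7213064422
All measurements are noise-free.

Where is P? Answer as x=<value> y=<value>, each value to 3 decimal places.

x=9.496 y=-14.095

eq1: (x − 14.804)² + (y − 11.030)² = 25.6798069264²
eq2: (x + 17.657)² + (y + 3.481)² = 29.1541571285²
eq3: (x − 47.216)² + (y + 14.443)² = 37.7213064422²
eq2−eq3, eq2−eq1 (x²,y² cancel):
  129.746·x − 21.924·y = 1541.131813
  64.922·x + 29.022·y = 207.444700
det = 129.746·29.022 − -21.924·64.922 = 5188.838340
x = (1541.131813·29.022 − -21.924·207.444700) / 5188.838340 = 9.496296
y = (129.746·207.444700 − 1541.131813·64.922) / 5188.838340 = -14.095301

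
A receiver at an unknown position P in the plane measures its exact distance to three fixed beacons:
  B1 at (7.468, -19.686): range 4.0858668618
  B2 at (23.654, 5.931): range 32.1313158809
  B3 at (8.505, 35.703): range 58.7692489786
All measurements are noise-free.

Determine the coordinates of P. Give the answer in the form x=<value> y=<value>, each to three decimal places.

x=9.784 y=-23.052

eq1: (x − 7.468)² + (y + 19.686)² = 4.0858668618²
eq2: (x − 23.654)² + (y − 5.931)² = 32.1313158809²
eq3: (x − 8.505)² + (y − 35.703)² = 58.7692489786²
eq3−eq2, eq3−eq1 (x²,y² cancel):
  30.298·x − 59.544·y = 1669.052408
  -2.074·x − 110.778·y = 2533.400703
det = 30.298·-110.778 − -59.544·-2.074 = -3479.846100
x = (1669.052408·-110.778 − -59.544·2533.400703) / -3479.846100 = 9.783615
y = (30.298·2533.400703 − 1669.052408·-2.074) / -3479.846100 = -23.052338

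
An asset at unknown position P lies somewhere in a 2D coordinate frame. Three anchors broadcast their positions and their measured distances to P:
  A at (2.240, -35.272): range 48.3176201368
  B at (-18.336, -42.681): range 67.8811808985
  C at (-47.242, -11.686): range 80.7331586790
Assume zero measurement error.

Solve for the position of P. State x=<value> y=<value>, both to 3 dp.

eq1: (x − 2.240)² + (y + 35.272)² = 48.3176201368²
eq2: (x + 18.336)² + (y + 42.681)² = 67.8811808985²
eq3: (x + 47.242)² + (y + 11.686)² = 80.7331586790²
eq1−eq3, eq1−eq2 (x²,y² cancel):
  -98.964·x + 47.172·y = -3064.012919
  -41.152·x − 14.818·y = -1364.517231
det = -98.964·-14.818 − 47.172·-41.152 = 3407.670696
x = (-3064.012919·-14.818 − 47.172·-1364.517231) / 3407.670696 = 32.212488
y = (-98.964·-1364.517231 − -3064.012919·-41.152) / 3407.670696 = 2.625789

x=32.212 y=2.626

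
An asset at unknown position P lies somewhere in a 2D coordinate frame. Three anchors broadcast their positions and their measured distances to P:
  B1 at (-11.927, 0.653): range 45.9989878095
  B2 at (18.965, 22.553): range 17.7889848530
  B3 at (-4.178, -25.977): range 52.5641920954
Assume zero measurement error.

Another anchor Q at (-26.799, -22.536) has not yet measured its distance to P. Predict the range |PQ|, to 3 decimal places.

eq1: (x + 11.927)² + (y − 0.653)² = 45.9989878095²
eq2: (x − 18.965)² + (y − 22.553)² = 17.7889848530²
eq3: (x + 4.178)² + (y + 25.977)² = 52.5641920954²
eq3−eq1, eq3−eq2 (x²,y² cancel):
  -15.498·x + 53.260·y = 97.506936
  46.286·x + 97.060·y = 2622.595130
det = -15.498·97.060 − 53.260·46.286 = -3969.428240
x = (97.506936·97.060 − 53.260·2622.595130) / -3969.428240 = 32.804572
y = (-15.498·2622.595130 − 97.506936·46.286) / -3969.428240 = 11.376496
|P − Q| = √((32.804572 − -26.799)² + (11.376496 − -22.536)²) = 68.575821

68.576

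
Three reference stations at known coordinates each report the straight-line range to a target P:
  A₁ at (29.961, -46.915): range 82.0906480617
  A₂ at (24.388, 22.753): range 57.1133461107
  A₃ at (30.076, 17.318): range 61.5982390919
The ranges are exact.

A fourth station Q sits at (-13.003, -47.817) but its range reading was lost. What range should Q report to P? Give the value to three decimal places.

eq1: (x − 29.961)² + (y + 46.915)² = 82.0906480617²
eq2: (x − 24.388)² + (y − 22.753)² = 57.1133461107²
eq3: (x − 30.076)² + (y − 17.318)² = 61.5982390919²
eq3−eq1, eq3−eq2 (x²,y² cancel):
  -0.230·x − 128.466·y = -1050.331594
  -11.376·x + 10.870·y = 440.403408
det = -0.230·10.870 − -128.466·-11.376 = -1463.929316
x = (-1050.331594·10.870 − -128.466·440.403408) / -1463.929316 = -30.848320
y = (-0.230·440.403408 − -1050.331594·-11.376) / -1463.929316 = 8.231180
|P − Q| = √((-30.848320 − -13.003)² + (8.231180 − -47.817)²) = 58.820523

58.821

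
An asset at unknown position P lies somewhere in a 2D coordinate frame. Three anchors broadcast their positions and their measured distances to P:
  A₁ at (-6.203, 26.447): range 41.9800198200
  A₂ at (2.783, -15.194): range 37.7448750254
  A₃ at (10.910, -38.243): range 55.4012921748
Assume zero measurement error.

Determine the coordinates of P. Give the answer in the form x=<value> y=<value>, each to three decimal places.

x=-33.647 y=-5.320

eq1: (x + 6.203)² + (y − 26.447)² = 41.9800198200²
eq2: (x − 2.783)² + (y + 15.194)² = 37.7448750254²
eq3: (x − 10.910)² + (y + 38.243)² = 55.4012921748²
eq3−eq2, eq3−eq1 (x²,y² cancel):
  -16.254·x + 46.098·y = 301.675160
  -34.226·x + 129.380·y = 463.346980
det = -16.254·129.380 − 46.098·-34.226 = -525.192372
x = (301.675160·129.380 − 46.098·463.346980) / -525.192372 = -33.647410
y = (-16.254·463.346980 − 301.675160·-34.226) / -525.192372 = -5.319750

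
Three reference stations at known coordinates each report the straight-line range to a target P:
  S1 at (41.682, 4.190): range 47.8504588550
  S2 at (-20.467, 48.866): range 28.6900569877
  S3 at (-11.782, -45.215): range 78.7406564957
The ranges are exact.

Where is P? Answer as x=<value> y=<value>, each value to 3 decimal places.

x=2.853 y=32.154

eq1: (x − 41.682)² + (y − 4.190)² = 47.8504588550²
eq2: (x + 20.467)² + (y − 48.866)² = 28.6900569877²
eq3: (x + 11.782)² + (y + 45.215)² = 78.7406564957²
eq1−eq2, eq1−eq3 (x²,y² cancel):
  -124.298·x + 89.352·y = 2518.385864
  -106.928·x − 98.810·y = -3482.158048
det = -124.298·-98.810 − 89.352·-106.928 = 21836.116036
x = (2518.385864·-98.810 − 89.352·-3482.158048) / 21836.116036 = 2.852892
y = (-124.298·-3482.158048 − 2518.385864·-106.928) / 21836.116036 = 32.153669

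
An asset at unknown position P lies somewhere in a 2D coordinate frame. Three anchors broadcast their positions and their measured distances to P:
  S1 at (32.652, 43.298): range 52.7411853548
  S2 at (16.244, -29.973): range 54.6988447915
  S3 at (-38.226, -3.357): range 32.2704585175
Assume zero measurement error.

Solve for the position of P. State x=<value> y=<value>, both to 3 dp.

eq1: (x − 32.652)² + (y − 43.298)² = 52.7411853548²
eq2: (x − 16.244)² + (y + 29.973)² = 54.6988447915²
eq3: (x + 38.226)² + (y + 3.357)² = 32.2704585175²
eq2−eq3, eq2−eq1 (x²,y² cancel):
  -108.940·x + 53.232·y = 2260.829389
  32.816·x + 146.542·y = 1988.952632
det = -108.940·146.542 − 53.232·32.816 = -17711.146792
x = (2260.829389·146.542 − 53.232·1988.952632) / -17711.146792 = -12.728173
y = (-108.940·1988.952632 − 2260.829389·32.816) / -17711.146792 = 16.422871

x=-12.728 y=16.423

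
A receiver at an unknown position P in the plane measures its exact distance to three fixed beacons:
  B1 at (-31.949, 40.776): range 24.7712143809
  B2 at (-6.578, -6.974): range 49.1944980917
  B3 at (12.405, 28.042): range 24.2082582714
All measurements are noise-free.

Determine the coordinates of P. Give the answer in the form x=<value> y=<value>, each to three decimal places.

eq1: (x + 31.949)² + (y − 40.776)² = 24.7712143809²
eq2: (x + 6.578)² + (y + 6.974)² = 49.1944980917²
eq3: (x − 12.405)² + (y − 28.042)² = 24.2082582714²
eq1−eq3, eq1−eq2 (x²,y² cancel):
  88.708·x − 25.468·y = -1715.609695
  50.742·x − 95.500·y = -4397.999598
det = 88.708·-95.500 − -25.468·50.742 = -7179.316744
x = (-1715.609695·-95.500 − -25.468·-4397.999598) / -7179.316744 = -7.219694
y = (88.708·-4397.999598 − -1715.609695·50.742) / -7179.316744 = 42.216313

x=-7.220 y=42.216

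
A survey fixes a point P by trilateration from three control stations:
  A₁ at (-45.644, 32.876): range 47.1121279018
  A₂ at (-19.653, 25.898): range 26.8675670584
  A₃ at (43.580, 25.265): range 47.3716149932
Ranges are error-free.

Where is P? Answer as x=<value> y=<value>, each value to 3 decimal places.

eq1: (x + 45.644)² + (y − 32.876)² = 47.1121279018²
eq2: (x + 19.653)² + (y − 25.898)² = 26.8675670584²
eq3: (x − 43.580)² + (y − 25.265)² = 47.3716149932²
eq3−eq1, eq3−eq2 (x²,y² cancel):
  -178.448·x + 15.222·y = 651.186799
  -126.466·x + 1.266·y = 41.613935
det = -178.448·1.266 − 15.222·-126.466 = 1699.150284
x = (651.186799·1.266 − 15.222·41.613935) / 1699.150284 = 0.112383
y = (-178.448·41.613935 − 651.186799·-126.466) / 1699.150284 = 44.096786

x=0.112 y=44.097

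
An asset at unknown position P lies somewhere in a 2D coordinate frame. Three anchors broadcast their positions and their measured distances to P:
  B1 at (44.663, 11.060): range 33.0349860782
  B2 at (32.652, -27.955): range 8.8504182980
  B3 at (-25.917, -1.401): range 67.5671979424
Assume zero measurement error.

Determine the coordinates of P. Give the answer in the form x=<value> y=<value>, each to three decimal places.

x=38.617 y=-21.417

eq1: (x − 44.663)² + (y − 11.060)² = 33.0349860782²
eq2: (x − 32.652)² + (y + 27.955)² = 8.8504182980²
eq3: (x + 25.917)² + (y + 1.401)² = 67.5671979424²
eq3−eq1, eq3−eq2 (x²,y² cancel):
  141.160·x + 24.922·y = 4917.469412
  117.138·x − 53.108·y = 5660.977773
det = 141.160·-53.108 − 24.922·117.138 = -10416.038516
x = (4917.469412·-53.108 − 24.922·5660.977773) / -10416.038516 = 38.617355
y = (141.160·5660.977773 − 4917.469412·117.138) / -10416.038516 = -21.417076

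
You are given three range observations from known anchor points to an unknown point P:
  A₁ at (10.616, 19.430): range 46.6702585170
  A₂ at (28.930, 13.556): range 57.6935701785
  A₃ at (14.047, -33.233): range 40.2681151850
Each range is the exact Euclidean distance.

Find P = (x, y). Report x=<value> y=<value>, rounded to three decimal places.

eq1: (x − 10.616)² + (y − 19.430)² = 46.6702585170²
eq2: (x − 28.930)² + (y − 13.556)² = 57.6935701785²
eq3: (x − 14.047)² + (y + 33.233)² = 40.2681151850²
eq2−eq3, eq2−eq1 (x²,y² cancel):
  -29.766·x − 93.578·y = 1988.067401
  -36.628·x + 11.748·y = 619.949330
det = -29.766·11.748 − -93.578·-36.628 = -3777.265952
x = (1988.067401·11.748 − -93.578·619.949330) / -3777.265952 = -21.541886
y = (-29.766·619.949330 − 1988.067401·-36.628) / -3777.265952 = -14.392823

x=-21.542 y=-14.393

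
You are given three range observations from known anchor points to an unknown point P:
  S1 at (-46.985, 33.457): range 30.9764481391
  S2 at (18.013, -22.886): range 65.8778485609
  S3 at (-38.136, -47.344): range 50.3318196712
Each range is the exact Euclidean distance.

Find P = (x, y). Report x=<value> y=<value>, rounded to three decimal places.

eq1: (x + 46.985)² + (y − 33.457)² = 30.9764481391²
eq2: (x − 18.013)² + (y + 22.886)² = 65.8778485609²
eq3: (x + 38.136)² + (y + 47.344)² = 50.3318196712²
eq1−eq2, eq1−eq3 (x²,y² cancel):
  129.996·x − 112.686·y = -5859.074501
  17.698·x − 161.602·y = -1204.903974
det = 129.996·-161.602 − -112.686·17.698 = -19013.296764
x = (-5859.074501·-161.602 − -112.686·-1204.903974) / -19013.296764 = -42.657639
y = (129.996·-1204.903974 − -5859.074501·17.698) / -19013.296764 = 2.784304

x=-42.658 y=2.784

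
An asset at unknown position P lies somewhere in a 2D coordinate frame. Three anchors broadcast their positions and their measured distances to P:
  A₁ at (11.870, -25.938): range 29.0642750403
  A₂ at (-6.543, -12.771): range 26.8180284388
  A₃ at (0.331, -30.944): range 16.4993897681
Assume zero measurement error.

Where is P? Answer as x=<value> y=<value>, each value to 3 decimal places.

eq1: (x − 11.870)² + (y + 25.938)² = 29.0642750403²
eq2: (x + 6.543)² + (y + 12.771)² = 26.8180284388²
eq3: (x − 0.331)² + (y + 30.944)² = 16.4993897681²
eq2−eq1, eq2−eq3 (x²,y² cancel):
  36.826·x − 26.334·y = 482.242020
  13.748·x − 36.346·y = 1198.708194
det = 36.826·-36.346 − -26.334·13.748 = -976.437964
x = (482.242020·-36.346 − -26.334·1198.708194) / -976.437964 = -14.377988
y = (36.826·1198.708194 − 482.242020·13.748) / -976.437964 = -38.418994

x=-14.378 y=-38.419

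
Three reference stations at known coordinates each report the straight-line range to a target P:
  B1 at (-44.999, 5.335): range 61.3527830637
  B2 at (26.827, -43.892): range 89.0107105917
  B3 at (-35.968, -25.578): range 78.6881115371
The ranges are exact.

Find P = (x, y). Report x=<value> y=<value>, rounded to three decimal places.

eq1: (x + 44.999)² + (y − 5.335)² = 61.3527830637²
eq2: (x − 26.827)² + (y + 43.892)² = 89.0107105917²
eq3: (x + 35.968)² + (y + 25.578)² = 78.6881115371²
eq2−eq1, eq2−eq3 (x²,y² cancel):
  -143.652·x + 98.454·y = 3565.919243
  -125.590·x + 36.628·y = 1032.823218
det = -143.652·36.628 − 98.454·-125.590 = 7103.152404
x = (3565.919243·36.628 − 98.454·1032.823218) / 7103.152404 = 4.072405
y = (-143.652·1032.823218 − 3565.919243·-125.590) / 7103.152404 = 42.161094

x=4.072 y=42.161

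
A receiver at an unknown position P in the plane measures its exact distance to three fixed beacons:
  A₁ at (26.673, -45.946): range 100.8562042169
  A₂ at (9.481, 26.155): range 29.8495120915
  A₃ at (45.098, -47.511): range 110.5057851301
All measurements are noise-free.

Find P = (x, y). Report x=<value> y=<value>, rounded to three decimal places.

eq1: (x − 26.673)² + (y + 45.946)² = 100.8562042169²
eq2: (x − 9.481)² + (y − 26.155)² = 29.8495120915²
eq3: (x − 45.098)² + (y + 47.511)² = 110.5057851301²
eq1−eq2, eq1−eq3 (x²,y² cancel):
  -34.384·x + 144.202·y = 7232.470098
  36.850·x − 3.130·y = -570.913738
det = -34.384·-3.130 − 144.202·36.850 = -5206.221780
x = (7232.470098·-3.130 − 144.202·-570.913738) / -5206.221780 = -11.464988
y = (-34.384·-570.913738 − 7232.470098·36.850) / -5206.221780 = 47.421381

x=-11.465 y=47.421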